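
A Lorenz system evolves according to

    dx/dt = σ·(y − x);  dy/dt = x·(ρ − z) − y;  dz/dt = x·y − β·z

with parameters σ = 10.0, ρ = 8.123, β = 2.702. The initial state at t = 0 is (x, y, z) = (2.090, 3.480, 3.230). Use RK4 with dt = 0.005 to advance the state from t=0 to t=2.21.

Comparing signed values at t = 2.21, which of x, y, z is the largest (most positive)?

largest component: z

t=0.000: state=(2.090, 3.480, 3.230)
step 1 (dt=0.005): k1=(13.900, 6.746, -1.454), k2=(13.721, 6.907, -1.288), k3=(13.730, 6.904, -1.290), k4=(13.559, 7.062, -1.123); state += dt/6·(k1+2k2+2k3+k4)
t=0.005: state=(2.159, 3.515, 3.224)
t=0.010: state=(2.226, 3.551, 3.219)
t=0.015: state=(2.291, 3.588, 3.216)
continuing one RK4 step at a time; state shown every 20 steps (Δt=0.1):
t=0.100: state=(3.286, 4.403, 3.415)
t=0.200: state=(4.417, 5.560, 4.315)
t=0.300: state=(5.499, 6.452, 5.961)
t=0.400: state=(6.165, 6.471, 7.939)
t=0.500: state=(6.040, 5.501, 9.319)
t=0.600: state=(5.224, 4.229, 9.510)
t=0.700: state=(4.240, 3.339, 8.797)
t=0.800: state=(3.507, 2.960, 7.757)
t=0.900: state=(3.143, 2.952, 6.764)
t=1.000: state=(3.100, 3.194, 5.993)
t=1.100: state=(3.307, 3.617, 5.526)
t=1.200: state=(3.700, 4.166, 5.414)
t=1.300: state=(4.210, 4.747, 5.687)
t=1.400: state=(4.730, 5.207, 6.310)
t=1.500: state=(5.111, 5.370, 7.124)
t=1.600: state=(5.215, 5.161, 7.843)
t=1.700: state=(5.018, 4.699, 8.205)
t=1.800: state=(4.633, 4.214, 8.141)
t=1.900: state=(4.234, 3.876, 7.772)
t=2.000: state=(3.946, 3.737, 7.283)
t=2.100: state=(3.821, 3.779, 6.828)
t=2.200: state=(3.854, 3.955, 6.506)
t=2.210: state=(3.864, 3.979, 6.484)
compare at T: x=3.864, y=3.979, z=6.484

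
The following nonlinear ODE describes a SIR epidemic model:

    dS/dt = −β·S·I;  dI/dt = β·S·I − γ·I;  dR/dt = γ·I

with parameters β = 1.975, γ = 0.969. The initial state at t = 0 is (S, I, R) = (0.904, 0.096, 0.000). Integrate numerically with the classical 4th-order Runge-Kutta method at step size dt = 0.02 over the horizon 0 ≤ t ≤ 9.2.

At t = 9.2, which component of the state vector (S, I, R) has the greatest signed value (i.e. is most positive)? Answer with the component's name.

largest component: R

t=0.000: state=(0.904, 0.096, 0.000)
step 1 (dt=0.02): k1=(-0.171, 0.078, 0.093), k2=(-0.172, 0.079, 0.094), k3=(-0.172, 0.079, 0.094), k4=(-0.174, 0.079, 0.095); state += dt/6·(k1+2k2+2k3+k4)
t=0.020: state=(0.901, 0.098, 0.002)
t=0.040: state=(0.897, 0.099, 0.004)
t=0.060: state=(0.894, 0.101, 0.006)
continuing one RK4 step at a time; state shown every 25 steps (Δt=0.5):
t=0.500: state=(0.806, 0.138, 0.056)
t=1.000: state=(0.689, 0.178, 0.133)
t=1.500: state=(0.570, 0.204, 0.226)
t=2.000: state=(0.464, 0.209, 0.327)
t=2.500: state=(0.380, 0.195, 0.426)
t=3.000: state=(0.317, 0.169, 0.514)
t=3.500: state=(0.272, 0.139, 0.589)
t=4.000: state=(0.241, 0.110, 0.649)
t=4.500: state=(0.219, 0.085, 0.696)
t=5.000: state=(0.203, 0.065, 0.732)
t=5.500: state=(0.192, 0.048, 0.759)
t=6.000: state=(0.185, 0.036, 0.780)
t=6.500: state=(0.179, 0.026, 0.795)
t=7.000: state=(0.175, 0.019, 0.806)
t=7.500: state=(0.172, 0.014, 0.814)
t=8.000: state=(0.170, 0.010, 0.820)
t=8.500: state=(0.169, 0.008, 0.824)
t=9.000: state=(0.168, 0.005, 0.827)
t=9.200: state=(0.167, 0.005, 0.828)
compare at T: S=0.167, I=0.005, R=0.828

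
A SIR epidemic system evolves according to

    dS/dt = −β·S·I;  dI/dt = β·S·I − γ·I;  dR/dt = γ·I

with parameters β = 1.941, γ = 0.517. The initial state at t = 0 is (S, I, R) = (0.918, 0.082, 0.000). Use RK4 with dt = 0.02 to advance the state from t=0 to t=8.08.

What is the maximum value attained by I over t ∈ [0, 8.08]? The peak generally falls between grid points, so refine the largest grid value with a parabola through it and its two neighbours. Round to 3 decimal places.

t=0.000: state=(0.918, 0.082, 0.000)
step 1 (dt=0.02): k1=(-0.146, 0.104, 0.042), k2=(-0.148, 0.105, 0.043), k3=(-0.148, 0.105, 0.043), k4=(-0.149, 0.106, 0.043); state += dt/6·(k1+2k2+2k3+k4)
t=0.020: state=(0.915, 0.084, 0.001)
t=0.040: state=(0.912, 0.086, 0.002)
t=0.060: state=(0.909, 0.088, 0.003)
continuing one RK4 step at a time; state shown every 25 steps (Δt=0.5):
t=0.500: state=(0.823, 0.148, 0.029)
t=1.000: state=(0.683, 0.238, 0.079)
t=1.500: state=(0.518, 0.329, 0.152)
t=2.000: state=(0.364, 0.390, 0.246)
t=2.500: state=(0.247, 0.403, 0.350)
t=3.000: state=(0.169, 0.380, 0.452)
t=3.500: state=(0.119, 0.337, 0.544)
t=4.000: state=(0.088, 0.287, 0.625)
t=4.500: state=(0.068, 0.239, 0.693)
t=5.000: state=(0.055, 0.196, 0.749)
t=5.500: state=(0.046, 0.159, 0.795)
t=6.000: state=(0.040, 0.128, 0.832)
t=6.500: state=(0.036, 0.102, 0.861)
t=7.000: state=(0.033, 0.082, 0.885)
t=7.500: state=(0.031, 0.065, 0.904)
t=8.000: state=(0.029, 0.052, 0.919)
t=8.080: state=(0.029, 0.050, 0.921)
largest grid value and its neighbours: I(2.380)=0.40402, I(2.400)=0.40406, I(2.420)=0.40404
parabola through these three points peaks at t≈2.404 with I≈0.40406

max I = 0.404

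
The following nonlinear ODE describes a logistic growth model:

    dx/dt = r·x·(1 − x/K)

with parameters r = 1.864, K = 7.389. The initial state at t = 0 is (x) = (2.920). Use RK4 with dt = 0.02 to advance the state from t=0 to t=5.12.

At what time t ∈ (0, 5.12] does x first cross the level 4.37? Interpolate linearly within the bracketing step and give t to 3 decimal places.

t = 0.427

t=0.000: state=(2.920)
step 1 (dt=0.02): k1=(3.292), k2=(3.305), k3=(3.305), k4=(3.317); state += dt/6·(k1+2k2+2k3+k4)
t=0.020: state=(2.986)
t=0.040: state=(3.053)
t=0.060: state=(3.120)
continuing one RK4 step at a time; state shown every 10 steps (Δt=0.2):
t=0.200: state=(3.597)
t=0.400: state=(4.281)
t=0.420: state=(4.348)
next step: t=0.440: state=(4.414) — x has crossed 4.37
linear interpolation between t=0.420 (4.34759) and t=0.440 (4.41407) → t≈0.427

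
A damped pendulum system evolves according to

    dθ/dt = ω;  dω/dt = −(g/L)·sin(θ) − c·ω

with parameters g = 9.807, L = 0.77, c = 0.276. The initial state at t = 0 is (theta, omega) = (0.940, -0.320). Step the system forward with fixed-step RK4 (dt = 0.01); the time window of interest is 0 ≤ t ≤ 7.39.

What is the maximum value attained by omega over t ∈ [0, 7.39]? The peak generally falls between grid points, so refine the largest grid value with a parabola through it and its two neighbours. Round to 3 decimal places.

max omega = 2.699

t=0.000: state=(0.940, -0.320)
step 1 (dt=0.01): k1=(-0.320, -10.197), k2=(-0.371, -10.171), k3=(-0.371, -10.169), k4=(-0.422, -10.141); state += dt/6·(k1+2k2+2k3+k4)
t=0.010: state=(0.936, -0.422)
t=0.020: state=(0.932, -0.523)
t=0.030: state=(0.926, -0.623)
continuing one RK4 step at a time; state shown every 25 steps (Δt=0.25):
t=0.250: state=(0.568, -2.487)
t=0.500: state=(-0.159, -2.949)
t=0.750: state=(-0.728, -1.349)
t=1.000: state=(-0.777, 0.949)
t=1.250: state=(-0.311, 2.544)
t=1.500: state=(0.338, 2.308)
t=1.750: state=(0.710, 0.519)
t=2.000: state=(0.582, -1.465)
t=2.250: state=(0.067, -2.385)
t=2.500: state=(-0.461, -1.570)
t=2.750: state=(-0.635, 0.235)
t=3.000: state=(-0.366, 1.773)
t=3.250: state=(0.140, 2.003)
t=3.500: state=(0.513, 0.809)
t=3.750: state=(0.507, -0.839)
t=4.000: state=(0.150, -1.824)
t=4.250: state=(-0.289, -1.458)
t=4.500: state=(-0.495, -0.103)
t=4.750: state=(-0.343, 1.230)
t=5.000: state=(0.040, 1.628)
t=5.250: state=(0.369, 0.841)
t=5.500: state=(0.416, -0.471)
t=5.750: state=(0.168, -1.376)
t=6.000: state=(-0.183, -1.247)
t=6.250: state=(-0.381, -0.244)
t=6.500: state=(-0.297, 0.860)
t=6.750: state=(-0.008, 1.290)
t=7.000: state=(0.267, 0.770)
t=7.250: state=(0.334, -0.256)
t=7.390: state=(0.261, -0.768)
largest grid value and its neighbours: omega(1.340)=2.69856, omega(1.350)=2.69875, omega(1.360)=2.69551
parabola through these three points peaks at t≈1.346 with omega≈2.69909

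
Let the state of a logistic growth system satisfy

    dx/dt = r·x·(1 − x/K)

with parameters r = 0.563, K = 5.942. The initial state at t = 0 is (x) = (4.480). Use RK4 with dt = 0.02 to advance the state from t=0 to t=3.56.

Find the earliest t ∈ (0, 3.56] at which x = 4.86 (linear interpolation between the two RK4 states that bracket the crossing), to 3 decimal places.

t = 0.679

t=0.000: state=(4.480)
step 1 (dt=0.02): k1=(0.621), k2=(0.619), k3=(0.619), k4=(0.617); state += dt/6·(k1+2k2+2k3+k4)
t=0.020: state=(4.492)
t=0.040: state=(4.505)
t=0.060: state=(4.517)
continuing one RK4 step at a time; state shown every 10 steps (Δt=0.2):
t=0.200: state=(4.601)
t=0.400: state=(4.714)
t=0.600: state=(4.820)
t=0.660: state=(4.850)
next step: t=0.680: state=(4.860) — x has crossed 4.86
linear interpolation between t=0.660 (4.85038) and t=0.680 (4.86038) → t≈0.679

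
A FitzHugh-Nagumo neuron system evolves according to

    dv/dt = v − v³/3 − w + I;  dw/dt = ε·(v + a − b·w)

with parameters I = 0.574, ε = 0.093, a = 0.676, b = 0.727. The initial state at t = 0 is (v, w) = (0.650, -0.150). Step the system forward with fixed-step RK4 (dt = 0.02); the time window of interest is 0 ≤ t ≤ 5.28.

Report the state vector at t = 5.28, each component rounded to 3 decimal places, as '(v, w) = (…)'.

(v, w) = (1.617, 0.874)

t=0.000: state=(0.650, -0.150)
step 1 (dt=0.02): k1=(1.282, 0.133), k2=(1.288, 0.135), k3=(1.288, 0.135), k4=(1.294, 0.136); state += dt/6·(k1+2k2+2k3+k4)
t=0.020: state=(0.676, -0.147)
t=0.040: state=(0.702, -0.145)
t=0.060: state=(0.728, -0.142)
continuing one RK4 step at a time; state shown every 10 steps (Δt=0.2):
t=0.200: state=(0.916, -0.121)
t=0.400: state=(1.183, -0.088)
t=0.600: state=(1.423, -0.050)
t=0.800: state=(1.612, -0.008)
t=1.000: state=(1.743, 0.035)
t=1.200: state=(1.823, 0.080)
t=1.400: state=(1.866, 0.126)
t=1.600: state=(1.886, 0.171)
t=1.800: state=(1.890, 0.216)
t=2.000: state=(1.886, 0.261)
t=2.200: state=(1.876, 0.305)
t=2.400: state=(1.864, 0.348)
t=2.600: state=(1.850, 0.390)
t=2.800: state=(1.834, 0.431)
t=3.000: state=(1.818, 0.471)
t=3.200: state=(1.801, 0.511)
t=3.400: state=(1.784, 0.550)
t=3.600: state=(1.767, 0.588)
t=3.800: state=(1.750, 0.625)
t=4.000: state=(1.732, 0.661)
t=4.200: state=(1.715, 0.696)
t=4.400: state=(1.697, 0.731)
t=4.600: state=(1.679, 0.765)
t=4.800: state=(1.661, 0.798)
t=5.000: state=(1.643, 0.830)
t=5.200: state=(1.624, 0.862)
t=5.280: state=(1.617, 0.874)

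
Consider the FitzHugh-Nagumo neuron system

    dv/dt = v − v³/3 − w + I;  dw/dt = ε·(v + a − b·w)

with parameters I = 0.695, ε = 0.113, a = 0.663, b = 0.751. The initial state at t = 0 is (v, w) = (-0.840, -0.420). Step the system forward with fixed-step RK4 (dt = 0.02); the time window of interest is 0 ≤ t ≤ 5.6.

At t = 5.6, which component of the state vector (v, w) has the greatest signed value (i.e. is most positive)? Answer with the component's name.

largest component: v

t=0.000: state=(-0.840, -0.420)
step 1 (dt=0.02): k1=(0.473, 0.016), k2=(0.474, 0.016), k3=(0.474, 0.016), k4=(0.475, 0.017); state += dt/6·(k1+2k2+2k3+k4)
t=0.020: state=(-0.831, -0.420)
t=0.040: state=(-0.821, -0.419)
t=0.060: state=(-0.811, -0.419)
continuing one RK4 step at a time; state shown every 10 steps (Δt=0.2):
t=0.200: state=(-0.743, -0.416)
t=0.400: state=(-0.637, -0.409)
t=0.600: state=(-0.520, -0.401)
t=0.800: state=(-0.386, -0.389)
t=1.000: state=(-0.231, -0.375)
t=1.200: state=(-0.047, -0.357)
t=1.400: state=(0.174, -0.335)
t=1.600: state=(0.435, -0.307)
t=1.800: state=(0.735, -0.274)
t=2.000: state=(1.054, -0.235)
t=2.200: state=(1.358, -0.189)
t=2.400: state=(1.606, -0.137)
t=2.600: state=(1.779, -0.082)
t=2.800: state=(1.883, -0.025)
t=3.000: state=(1.937, 0.033)
t=3.200: state=(1.959, 0.091)
t=3.400: state=(1.963, 0.149)
t=3.600: state=(1.956, 0.205)
t=3.800: state=(1.944, 0.260)
t=4.000: state=(1.929, 0.314)
t=4.200: state=(1.912, 0.367)
t=4.400: state=(1.894, 0.418)
t=4.600: state=(1.875, 0.468)
t=4.800: state=(1.856, 0.517)
t=5.000: state=(1.836, 0.564)
t=5.200: state=(1.817, 0.611)
t=5.400: state=(1.797, 0.656)
t=5.600: state=(1.778, 0.699)
compare at T: v=1.778, w=0.699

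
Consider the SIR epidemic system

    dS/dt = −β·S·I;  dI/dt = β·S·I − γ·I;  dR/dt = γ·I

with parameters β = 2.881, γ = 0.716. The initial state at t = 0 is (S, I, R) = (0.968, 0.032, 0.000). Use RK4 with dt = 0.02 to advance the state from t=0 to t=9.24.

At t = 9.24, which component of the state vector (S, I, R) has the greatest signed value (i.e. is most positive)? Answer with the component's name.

t=0.000: state=(0.968, 0.032, 0.000)
step 1 (dt=0.02): k1=(-0.089, 0.066, 0.023), k2=(-0.091, 0.068, 0.023), k3=(-0.091, 0.068, 0.023), k4=(-0.093, 0.069, 0.024); state += dt/6·(k1+2k2+2k3+k4)
t=0.020: state=(0.966, 0.033, 0.000)
t=0.040: state=(0.964, 0.035, 0.001)
t=0.060: state=(0.962, 0.036, 0.001)
continuing one RK4 step at a time; state shown every 25 steps (Δt=0.5):
t=0.500: state=(0.894, 0.086, 0.020)
t=1.000: state=(0.734, 0.197, 0.069)
t=1.500: state=(0.499, 0.336, 0.165)
t=2.000: state=(0.288, 0.411, 0.301)
t=2.500: state=(0.160, 0.393, 0.447)
t=3.000: state=(0.095, 0.328, 0.577)
t=3.500: state=(0.062, 0.256, 0.681)
t=4.000: state=(0.045, 0.193, 0.762)
t=4.500: state=(0.036, 0.143, 0.821)
t=5.000: state=(0.030, 0.105, 0.865)
t=5.500: state=(0.026, 0.076, 0.898)
t=6.000: state=(0.024, 0.055, 0.921)
t=6.500: state=(0.022, 0.040, 0.938)
t=7.000: state=(0.021, 0.029, 0.950)
t=7.500: state=(0.020, 0.021, 0.959)
t=8.000: state=(0.020, 0.015, 0.965)
t=8.500: state=(0.020, 0.011, 0.970)
t=9.000: state=(0.019, 0.008, 0.973)
t=9.240: state=(0.019, 0.007, 0.974)
compare at T: S=0.019, I=0.007, R=0.974

largest component: R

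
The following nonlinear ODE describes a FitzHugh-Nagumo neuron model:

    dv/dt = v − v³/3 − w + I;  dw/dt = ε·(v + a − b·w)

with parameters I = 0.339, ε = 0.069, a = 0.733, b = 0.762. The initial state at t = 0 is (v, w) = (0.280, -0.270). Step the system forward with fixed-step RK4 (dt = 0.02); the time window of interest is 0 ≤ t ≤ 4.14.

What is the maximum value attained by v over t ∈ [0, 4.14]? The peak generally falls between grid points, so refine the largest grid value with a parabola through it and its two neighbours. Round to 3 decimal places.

max v = 1.852

t=0.000: state=(0.280, -0.270)
step 1 (dt=0.02): k1=(0.882, 0.084), k2=(0.889, 0.085), k3=(0.889, 0.085), k4=(0.896, 0.085); state += dt/6·(k1+2k2+2k3+k4)
t=0.020: state=(0.298, -0.268)
t=0.040: state=(0.316, -0.267)
t=0.060: state=(0.334, -0.265)
continuing one RK4 step at a time; state shown every 10 steps (Δt=0.2):
t=0.200: state=(0.471, -0.252)
t=0.400: state=(0.689, -0.231)
t=0.600: state=(0.927, -0.208)
t=0.800: state=(1.165, -0.181)
t=1.000: state=(1.382, -0.152)
t=1.200: state=(1.558, -0.120)
t=1.400: state=(1.685, -0.086)
t=1.600: state=(1.767, -0.051)
t=1.800: state=(1.816, -0.016)
t=2.000: state=(1.841, 0.019)
t=2.200: state=(1.851, 0.054)
t=2.400: state=(1.851, 0.089)
t=2.600: state=(1.846, 0.124)
t=2.800: state=(1.837, 0.158)
t=3.000: state=(1.827, 0.191)
t=3.200: state=(1.815, 0.224)
t=3.400: state=(1.802, 0.257)
t=3.600: state=(1.788, 0.289)
t=3.800: state=(1.775, 0.320)
t=4.000: state=(1.761, 0.351)
t=4.140: state=(1.751, 0.373)
largest grid value and its neighbours: v(2.300)=1.85184, v(2.320)=1.85185, v(2.340)=1.85179
parabola through these three points peaks at t≈2.312 with v≈1.85186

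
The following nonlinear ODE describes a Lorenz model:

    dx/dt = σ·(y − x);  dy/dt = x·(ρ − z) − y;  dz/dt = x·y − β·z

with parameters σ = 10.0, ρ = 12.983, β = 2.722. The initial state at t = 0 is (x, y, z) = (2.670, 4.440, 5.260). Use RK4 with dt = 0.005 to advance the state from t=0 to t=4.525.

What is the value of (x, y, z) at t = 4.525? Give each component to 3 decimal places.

t=0.000: state=(2.670, 4.440, 5.260)
step 1 (dt=0.005): k1=(17.700, 16.180, -2.463), k2=(17.662, 16.498, -2.140), k3=(17.671, 16.495, -2.140), k4=(17.641, 16.810, -1.814); state += dt/6·(k1+2k2+2k3+k4)
t=0.005: state=(2.758, 4.522, 5.249)
t=0.010: state=(2.846, 4.608, 5.242)
t=0.015: state=(2.935, 4.697, 5.238)
continuing one RK4 step at a time; state shown every 40 steps (Δt=0.2):
t=0.200: state=(6.823, 9.206, 8.435)
t=0.400: state=(8.525, 6.924, 16.786)
t=0.600: state=(3.995, 2.336, 13.498)
t=0.800: state=(2.753, 2.942, 8.974)
t=1.000: state=(4.258, 5.549, 7.453)
t=1.200: state=(7.348, 8.665, 11.289)
t=1.400: state=(7.083, 5.552, 15.434)
t=1.600: state=(4.175, 3.321, 12.294)
t=1.800: state=(3.902, 4.377, 9.321)
t=2.000: state=(5.691, 6.860, 9.641)
t=2.200: state=(7.285, 7.299, 13.426)
t=2.400: state=(5.734, 4.633, 13.779)
t=2.600: state=(4.384, 4.239, 11.132)
t=2.800: state=(5.012, 5.696, 9.968)
t=3.000: state=(6.499, 7.057, 11.742)
t=3.200: state=(6.437, 5.843, 13.582)
t=3.400: state=(5.111, 4.632, 12.315)
t=3.600: state=(4.915, 5.178, 10.768)
t=3.800: state=(5.849, 6.387, 11.120)
t=4.000: state=(6.423, 6.341, 12.764)
t=4.200: state=(5.691, 5.214, 12.776)
t=4.400: state=(5.113, 5.077, 11.525)
t=4.525: state=(5.265, 5.525, 11.097)

(x, y, z) = (5.265, 5.525, 11.097)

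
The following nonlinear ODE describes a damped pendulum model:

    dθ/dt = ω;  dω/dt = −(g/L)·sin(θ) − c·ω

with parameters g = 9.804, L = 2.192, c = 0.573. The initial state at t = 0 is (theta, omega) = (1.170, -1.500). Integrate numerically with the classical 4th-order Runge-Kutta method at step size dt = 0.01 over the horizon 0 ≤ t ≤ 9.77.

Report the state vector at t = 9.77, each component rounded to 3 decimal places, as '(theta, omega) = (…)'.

(theta, omega) = (-0.013, -0.155)

t=0.000: state=(1.170, -1.500)
step 1 (dt=0.01): k1=(-1.500, -3.259), k2=(-1.516, -3.236), k3=(-1.516, -3.236), k4=(-1.532, -3.213); state += dt/6·(k1+2k2+2k3+k4)
t=0.010: state=(1.155, -1.532)
t=0.020: state=(1.139, -1.564)
t=0.030: state=(1.124, -1.596)
continuing one RK4 step at a time; state shown every 50 steps (Δt=0.5):
t=0.500: state=(0.144, -2.273)
t=1.000: state=(-0.741, -1.018)
t=1.500: state=(-0.806, 0.692)
t=2.000: state=(-0.205, 1.477)
t=2.500: state=(0.420, 0.822)
t=3.000: state=(0.530, -0.361)
t=3.500: state=(0.161, -0.954)
t=4.000: state=(-0.256, -0.574)
t=4.500: state=(-0.345, 0.209)
t=5.000: state=(-0.112, 0.618)
t=5.500: state=(0.162, 0.384)
t=6.000: state=(0.225, -0.129)
t=6.500: state=(0.075, -0.402)
t=7.000: state=(-0.104, -0.252)
t=7.500: state=(-0.146, 0.083)
t=8.000: state=(-0.049, 0.261)
t=8.500: state=(0.067, 0.165)
t=9.000: state=(0.095, -0.053)
t=9.500: state=(0.032, -0.170)
t=9.770: state=(-0.013, -0.155)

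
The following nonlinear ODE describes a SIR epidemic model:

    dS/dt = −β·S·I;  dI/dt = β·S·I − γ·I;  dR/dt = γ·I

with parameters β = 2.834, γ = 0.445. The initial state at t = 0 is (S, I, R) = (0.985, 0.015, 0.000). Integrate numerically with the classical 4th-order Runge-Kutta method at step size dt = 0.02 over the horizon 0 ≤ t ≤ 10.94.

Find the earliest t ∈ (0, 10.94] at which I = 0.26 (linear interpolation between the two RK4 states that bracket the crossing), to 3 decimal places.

t=0.000: state=(0.985, 0.015, 0.000)
step 1 (dt=0.02): k1=(-0.042, 0.035, 0.007), k2=(-0.043, 0.036, 0.007), k3=(-0.043, 0.036, 0.007), k4=(-0.044, 0.037, 0.007); state += dt/6·(k1+2k2+2k3+k4)
t=0.020: state=(0.984, 0.016, 0.000)
t=0.040: state=(0.983, 0.016, 0.000)
t=0.060: state=(0.982, 0.017, 0.000)
continuing one RK4 step at a time; state shown every 25 steps (Δt=0.5):
t=0.500: state=(0.946, 0.047, 0.006)
t=1.000: state=(0.839, 0.136, 0.025)
t=1.360: state=(0.690, 0.254, 0.056)
next step: t=1.380: state=(0.680, 0.262, 0.058) — I has crossed 0.26
linear interpolation between t=1.360 (0.25410) and t=1.380 (0.26182) → t≈1.375

t = 1.375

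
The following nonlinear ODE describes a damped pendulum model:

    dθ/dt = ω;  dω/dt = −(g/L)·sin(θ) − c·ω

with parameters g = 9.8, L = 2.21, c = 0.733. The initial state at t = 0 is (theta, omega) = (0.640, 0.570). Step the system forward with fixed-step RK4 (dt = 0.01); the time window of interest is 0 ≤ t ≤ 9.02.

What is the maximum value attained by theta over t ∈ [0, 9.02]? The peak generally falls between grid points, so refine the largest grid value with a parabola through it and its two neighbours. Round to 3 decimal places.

max theta = 0.694

t=0.000: state=(0.640, 0.570)
step 1 (dt=0.01): k1=(0.570, -3.066), k2=(0.555, -3.065), k3=(0.555, -3.065), k4=(0.539, -3.063); state += dt/6·(k1+2k2+2k3+k4)
t=0.010: state=(0.646, 0.539)
t=0.020: state=(0.651, 0.509)
t=0.030: state=(0.656, 0.478)
continuing one RK4 step at a time; state shown every 50 steps (Δt=0.5):
t=0.500: state=(0.572, -0.741)
t=1.000: state=(0.065, -1.085)
t=1.500: state=(-0.340, -0.426)
t=2.000: state=(-0.338, 0.381)
t=2.500: state=(-0.056, 0.629)
t=3.000: state=(0.187, 0.273)
t=3.500: state=(0.198, -0.203)
t=4.000: state=(0.039, -0.363)
t=4.500: state=(-0.104, -0.168)
t=5.000: state=(-0.115, 0.109)
t=5.500: state=(-0.026, 0.209)
t=6.000: state=(0.058, 0.102)
t=6.500: state=(0.067, -0.058)
t=7.000: state=(0.017, -0.120)
t=7.500: state=(-0.032, -0.061)
t=8.000: state=(-0.039, 0.031)
t=8.500: state=(-0.011, 0.069)
t=9.000: state=(0.018, 0.037)
t=9.020: state=(0.019, 0.035)
largest grid value and its neighbours: theta(0.180)=0.69362, theta(0.190)=0.69380, theta(0.200)=0.69369
parabola through these three points peaks at t≈0.191 with theta≈0.69380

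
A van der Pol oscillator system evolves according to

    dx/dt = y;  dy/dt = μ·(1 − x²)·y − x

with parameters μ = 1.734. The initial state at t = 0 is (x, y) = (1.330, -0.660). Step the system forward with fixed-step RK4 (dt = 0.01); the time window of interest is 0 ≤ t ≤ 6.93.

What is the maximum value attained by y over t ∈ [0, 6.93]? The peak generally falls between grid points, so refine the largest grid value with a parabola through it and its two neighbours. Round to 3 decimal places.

max y = 3.497

t=0.000: state=(1.330, -0.660)
step 1 (dt=0.01): k1=(-0.660, -0.450), k2=(-0.662, -0.454), k3=(-0.662, -0.454), k4=(-0.665, -0.458); state += dt/6·(k1+2k2+2k3+k4)
t=0.010: state=(1.323, -0.665)
t=0.020: state=(1.317, -0.669)
t=0.030: state=(1.310, -0.674)
continuing one RK4 step at a time; state shown every 25 steps (Δt=0.25):
t=0.250: state=(1.149, -0.801)
t=0.500: state=(0.922, -1.031)
t=0.750: state=(0.619, -1.436)
t=1.000: state=(0.177, -2.172)
t=1.250: state=(-0.498, -3.233)
t=1.500: state=(-1.346, -3.134)
t=1.750: state=(-1.890, -1.170)
t=2.000: state=(-2.017, -0.054)
t=2.250: state=(-1.982, 0.266)
t=2.500: state=(-1.902, 0.364)
t=2.750: state=(-1.804, 0.415)
t=3.000: state=(-1.694, 0.462)
t=3.250: state=(-1.572, 0.517)
t=3.500: state=(-1.434, 0.591)
t=3.750: state=(-1.274, 0.698)
t=4.000: state=(-1.080, 0.863)
t=4.250: state=(-0.834, 1.137)
t=4.500: state=(-0.494, 1.630)
t=4.750: state=(0.014, 2.505)
t=5.000: state=(0.772, 3.461)
t=5.250: state=(1.579, 2.552)
t=5.500: state=(1.963, 0.666)
t=5.750: state=(2.015, -0.099)
t=6.000: state=(1.959, -0.309)
t=6.250: state=(1.871, -0.383)
t=6.500: state=(1.769, -0.430)
t=6.750: state=(1.656, -0.478)
t=6.930: state=(1.566, -0.520)
largest grid value and its neighbours: y(5.030)=3.49390, y(5.040)=3.49710, y(5.050)=3.49609
parabola through these three points peaks at t≈5.043 with y≈3.49724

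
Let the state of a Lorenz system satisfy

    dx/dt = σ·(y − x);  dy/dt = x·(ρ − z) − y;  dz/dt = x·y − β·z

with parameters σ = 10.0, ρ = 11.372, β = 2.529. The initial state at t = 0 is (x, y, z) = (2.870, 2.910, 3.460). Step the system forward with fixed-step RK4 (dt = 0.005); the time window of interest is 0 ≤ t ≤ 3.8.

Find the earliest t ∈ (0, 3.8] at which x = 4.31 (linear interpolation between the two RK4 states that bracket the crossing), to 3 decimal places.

t=0.000: state=(2.870, 2.910, 3.460)
step 1 (dt=0.005): k1=(0.400, 19.797, -0.399), k2=(0.885, 19.759, -0.251), k3=(0.872, 19.767, -0.249), k4=(1.345, 19.737, -0.099); state += dt/6·(k1+2k2+2k3+k4)
t=0.005: state=(2.874, 3.009, 3.459)
t=0.010: state=(2.883, 3.107, 3.459)
t=0.015: state=(2.897, 3.206, 3.461)
t=0.140: state=(4.243, 5.914, 4.258)
next step: t=0.145: state=(4.327, 6.036, 4.331) — x has crossed 4.31
linear interpolation between t=0.140 (4.24286) and t=0.145 (4.32735) → t≈0.144

t = 0.144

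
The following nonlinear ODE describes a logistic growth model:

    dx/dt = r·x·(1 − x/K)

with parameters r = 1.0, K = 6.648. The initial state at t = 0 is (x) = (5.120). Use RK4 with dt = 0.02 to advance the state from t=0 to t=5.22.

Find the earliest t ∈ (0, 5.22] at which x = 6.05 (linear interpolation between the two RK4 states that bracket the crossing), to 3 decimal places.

t=0.000: state=(5.120)
step 1 (dt=0.02): k1=(1.177), k2=(1.170), k3=(1.170), k4=(1.164); state += dt/6·(k1+2k2+2k3+k4)
t=0.020: state=(5.143)
t=0.040: state=(5.167)
t=0.060: state=(5.189)
continuing one RK4 step at a time; state shown every 10 steps (Δt=0.2):
t=0.200: state=(5.343)
t=0.400: state=(5.540)
t=0.600: state=(5.712)
t=0.800: state=(5.862)
t=1.000: state=(5.990)
t=1.100: state=(6.047)
next step: t=1.120: state=(6.058) — x has crossed 6.05
linear interpolation between t=1.100 (6.04726) and t=1.120 (6.05810) → t≈1.105

t = 1.105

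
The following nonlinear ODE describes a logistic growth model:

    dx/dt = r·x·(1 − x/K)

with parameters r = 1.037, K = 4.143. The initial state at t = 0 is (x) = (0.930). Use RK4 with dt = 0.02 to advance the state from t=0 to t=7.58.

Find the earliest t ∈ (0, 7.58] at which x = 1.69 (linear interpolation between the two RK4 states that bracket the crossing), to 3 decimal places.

t=0.000: state=(0.930)
step 1 (dt=0.02): k1=(0.748), k2=(0.752), k3=(0.752), k4=(0.756); state += dt/6·(k1+2k2+2k3+k4)
t=0.020: state=(0.945)
t=0.040: state=(0.960)
t=0.060: state=(0.976)
continuing one RK4 step at a time; state shown every 25 steps (Δt=0.5):
t=0.500: state=(1.355)
t=0.820: state=(1.673)
next step: t=0.840: state=(1.694) — x has crossed 1.69
linear interpolation between t=0.820 (1.67316) and t=0.840 (1.69389) → t≈0.836

t = 0.836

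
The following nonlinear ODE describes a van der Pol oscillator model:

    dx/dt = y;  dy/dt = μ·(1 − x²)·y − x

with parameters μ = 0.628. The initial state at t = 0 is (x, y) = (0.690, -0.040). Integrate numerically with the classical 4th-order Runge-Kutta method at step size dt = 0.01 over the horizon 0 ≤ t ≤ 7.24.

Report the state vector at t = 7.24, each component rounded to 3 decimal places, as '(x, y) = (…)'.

t=0.000: state=(0.690, -0.040)
step 1 (dt=0.01): k1=(-0.040, -0.703), k2=(-0.044, -0.704), k3=(-0.044, -0.704), k4=(-0.047, -0.705); state += dt/6·(k1+2k2+2k3+k4)
t=0.010: state=(0.690, -0.047)
t=0.020: state=(0.689, -0.054)
t=0.030: state=(0.688, -0.061)
continuing one RK4 step at a time; state shown every 25 steps (Δt=0.25):
t=0.250: state=(0.658, -0.220)
t=0.500: state=(0.579, -0.406)
t=0.750: state=(0.454, -0.594)
t=1.000: state=(0.282, -0.780)
t=1.250: state=(0.065, -0.956)
t=1.500: state=(-0.193, -1.102)
t=1.750: state=(-0.480, -1.176)
t=2.000: state=(-0.771, -1.130)
t=2.250: state=(-1.032, -0.933)
t=2.500: state=(-1.227, -0.615)
t=2.750: state=(-1.336, -0.249)
t=3.000: state=(-1.353, 0.098)
t=3.250: state=(-1.290, 0.401)
t=3.500: state=(-1.156, 0.666)
t=3.750: state=(-0.958, 0.917)
t=4.000: state=(-0.697, 1.176)
t=4.250: state=(-0.369, 1.456)
t=4.500: state=(0.031, 1.741)
t=4.750: state=(0.495, 1.942)
t=5.000: state=(0.981, 1.890)
t=5.250: state=(1.408, 1.470)
t=5.500: state=(1.697, 0.822)
t=5.750: state=(1.823, 0.212)
t=6.000: state=(1.817, -0.236)
t=6.250: state=(1.717, -0.546)
t=6.500: state=(1.550, -0.781)
t=6.750: state=(1.328, -0.992)
t=7.000: state=(1.053, -1.217)
t=7.240: state=(0.731, -1.472)

(x, y) = (0.731, -1.472)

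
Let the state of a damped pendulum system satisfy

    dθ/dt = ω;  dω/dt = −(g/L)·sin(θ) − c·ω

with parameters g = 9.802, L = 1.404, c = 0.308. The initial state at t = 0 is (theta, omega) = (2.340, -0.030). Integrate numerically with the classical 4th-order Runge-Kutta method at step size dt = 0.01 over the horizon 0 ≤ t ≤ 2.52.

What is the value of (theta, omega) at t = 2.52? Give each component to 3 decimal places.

t=0.000: state=(2.340, -0.030)
step 1 (dt=0.01): k1=(-0.030, -5.007), k2=(-0.055, -5.000), k3=(-0.055, -5.000), k4=(-0.080, -4.994); state += dt/6·(k1+2k2+2k3+k4)
t=0.010: state=(2.339, -0.080)
t=0.020: state=(2.338, -0.130)
t=0.030: state=(2.337, -0.180)
continuing one RK4 step at a time; state shown every 10 steps (Δt=0.1):
t=0.100: state=(2.312, -0.528)
t=0.200: state=(2.234, -1.035)
t=0.300: state=(2.104, -1.569)
t=0.400: state=(1.919, -2.141)
t=0.500: state=(1.675, -2.744)
t=0.600: state=(1.370, -3.345)
t=0.700: state=(1.008, -3.879)
t=0.800: state=(0.600, -4.254)
t=0.900: state=(0.166, -4.380)
t=1.000: state=(-0.266, -4.211)
t=1.100: state=(-0.667, -3.773)
t=1.200: state=(-1.015, -3.146)
t=1.300: state=(-1.293, -2.422)
t=1.400: state=(-1.498, -1.672)
t=1.500: state=(-1.628, -0.934)
t=1.600: state=(-1.686, -0.221)
t=1.700: state=(-1.673, 0.468)
t=1.800: state=(-1.593, 1.140)
t=1.900: state=(-1.446, 1.792)
t=2.000: state=(-1.236, 2.406)
t=2.100: state=(-0.967, 2.946)
t=2.200: state=(-0.651, 3.353)
t=2.300: state=(-0.303, 3.566)
t=2.400: state=(0.054, 3.542)
t=2.500: state=(0.397, 3.279)
t=2.520: state=(0.462, 3.201)

(theta, omega) = (0.462, 3.201)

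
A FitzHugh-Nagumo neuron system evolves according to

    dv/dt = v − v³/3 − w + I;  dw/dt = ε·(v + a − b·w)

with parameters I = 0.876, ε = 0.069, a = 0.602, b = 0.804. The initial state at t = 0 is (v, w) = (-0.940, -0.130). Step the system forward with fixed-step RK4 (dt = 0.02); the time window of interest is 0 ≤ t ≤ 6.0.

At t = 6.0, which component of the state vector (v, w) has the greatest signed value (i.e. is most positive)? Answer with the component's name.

t=0.000: state=(-0.940, -0.130)
step 1 (dt=0.02): k1=(0.343, -0.016), k2=(0.343, -0.016), k3=(0.343, -0.016), k4=(0.344, -0.016); state += dt/6·(k1+2k2+2k3+k4)
t=0.020: state=(-0.933, -0.130)
t=0.040: state=(-0.926, -0.131)
t=0.060: state=(-0.919, -0.131)
continuing one RK4 step at a time; state shown every 10 steps (Δt=0.2):
t=0.200: state=(-0.870, -0.133)
t=0.400: state=(-0.796, -0.134)
t=0.600: state=(-0.716, -0.135)
t=0.800: state=(-0.628, -0.135)
t=1.000: state=(-0.529, -0.133)
t=1.200: state=(-0.415, -0.130)
t=1.400: state=(-0.282, -0.125)
t=1.600: state=(-0.123, -0.118)
t=1.800: state=(0.069, -0.109)
t=2.000: state=(0.301, -0.097)
t=2.200: state=(0.575, -0.081)
t=2.400: state=(0.883, -0.062)
t=2.600: state=(1.200, -0.039)
t=2.800: state=(1.485, -0.012)
t=3.000: state=(1.705, 0.019)
t=3.200: state=(1.851, 0.051)
t=3.400: state=(1.936, 0.085)
t=3.600: state=(1.980, 0.119)
t=3.800: state=(2.000, 0.153)
t=4.000: state=(2.006, 0.187)
t=4.200: state=(2.004, 0.221)
t=4.400: state=(1.997, 0.254)
t=4.600: state=(1.989, 0.287)
t=4.800: state=(1.980, 0.320)
t=5.000: state=(1.969, 0.351)
t=5.200: state=(1.959, 0.383)
t=5.400: state=(1.948, 0.414)
t=5.600: state=(1.937, 0.444)
t=5.800: state=(1.926, 0.474)
t=6.000: state=(1.916, 0.503)
compare at T: v=1.916, w=0.503

largest component: v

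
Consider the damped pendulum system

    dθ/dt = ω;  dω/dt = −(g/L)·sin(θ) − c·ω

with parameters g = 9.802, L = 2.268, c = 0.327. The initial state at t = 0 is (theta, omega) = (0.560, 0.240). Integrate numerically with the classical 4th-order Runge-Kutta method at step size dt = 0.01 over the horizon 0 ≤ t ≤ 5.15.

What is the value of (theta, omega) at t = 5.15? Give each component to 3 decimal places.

t=0.000: state=(0.560, 0.240)
step 1 (dt=0.01): k1=(0.240, -2.374), k2=(0.228, -2.375), k3=(0.228, -2.374), k4=(0.216, -2.375); state += dt/6·(k1+2k2+2k3+k4)
t=0.010: state=(0.562, 0.216)
t=0.020: state=(0.564, 0.193)
t=0.030: state=(0.566, 0.169)
continuing one RK4 step at a time; state shown every 20 steps (Δt=0.2):
t=0.200: state=(0.561, -0.225)
t=0.400: state=(0.474, -0.630)
t=0.600: state=(0.317, -0.915)
t=0.800: state=(0.119, -1.038)
t=1.000: state=(-0.086, -0.984)
t=1.200: state=(-0.264, -0.773)
t=1.400: state=(-0.388, -0.451)
t=1.600: state=(-0.441, -0.080)
t=1.800: state=(-0.421, 0.279)
t=2.000: state=(-0.334, 0.573)
t=2.200: state=(-0.199, 0.759)
t=2.400: state=(-0.040, 0.810)
t=2.600: state=(0.116, 0.725)
t=2.800: state=(0.243, 0.527)
t=3.000: state=(0.322, 0.256)
t=3.200: state=(0.344, -0.037)
t=3.400: state=(0.309, -0.306)
t=3.600: state=(0.226, -0.510)
t=3.800: state=(0.111, -0.619)
t=4.000: state=(-0.015, -0.620)
t=4.200: state=(-0.130, -0.518)
t=4.400: state=(-0.217, -0.338)
t=4.600: state=(-0.262, -0.115)
t=4.800: state=(-0.262, 0.112)
t=5.000: state=(-0.220, 0.307)
t=5.150: state=(-0.165, 0.414)

(theta, omega) = (-0.165, 0.414)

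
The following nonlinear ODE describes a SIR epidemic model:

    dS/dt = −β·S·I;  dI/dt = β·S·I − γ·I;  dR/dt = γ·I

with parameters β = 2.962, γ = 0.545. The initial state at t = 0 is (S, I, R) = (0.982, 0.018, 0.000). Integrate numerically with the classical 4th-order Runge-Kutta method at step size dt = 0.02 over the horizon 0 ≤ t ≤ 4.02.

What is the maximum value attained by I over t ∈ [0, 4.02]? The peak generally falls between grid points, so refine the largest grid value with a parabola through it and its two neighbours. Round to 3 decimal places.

max I = 0.508

t=0.000: state=(0.982, 0.018, 0.000)
step 1 (dt=0.02): k1=(-0.052, 0.043, 0.010), k2=(-0.054, 0.044, 0.010), k3=(-0.054, 0.044, 0.010), k4=(-0.055, 0.045, 0.010); state += dt/6·(k1+2k2+2k3+k4)
t=0.020: state=(0.981, 0.019, 0.000)
t=0.040: state=(0.980, 0.020, 0.000)
t=0.060: state=(0.979, 0.021, 0.001)
continuing one RK4 step at a time; state shown every 10 steps (Δt=0.2):
t=0.200: state=(0.969, 0.029, 0.003)
t=0.400: state=(0.948, 0.046, 0.006)
t=0.600: state=(0.916, 0.071, 0.013)
t=0.800: state=(0.869, 0.108, 0.022)
t=1.000: state=(0.804, 0.159, 0.037)
t=1.200: state=(0.718, 0.224, 0.058)
t=1.400: state=(0.615, 0.299, 0.086)
t=1.600: state=(0.504, 0.373, 0.123)
t=1.800: state=(0.396, 0.437, 0.167)
t=2.000: state=(0.301, 0.481, 0.217)
t=2.200: state=(0.225, 0.504, 0.271)
t=2.400: state=(0.167, 0.507, 0.326)
t=2.600: state=(0.124, 0.495, 0.381)
t=2.800: state=(0.093, 0.473, 0.434)
t=3.000: state=(0.071, 0.445, 0.484)
t=3.200: state=(0.055, 0.414, 0.531)
t=3.400: state=(0.043, 0.382, 0.574)
t=3.600: state=(0.035, 0.351, 0.614)
t=3.800: state=(0.029, 0.321, 0.651)
t=4.000: state=(0.024, 0.292, 0.684)
t=4.020: state=(0.023, 0.289, 0.687)
largest grid value and its neighbours: I(2.320)=0.50783, I(2.340)=0.50786, I(2.360)=0.50773
parabola through these three points peaks at t≈2.334 with I≈0.50787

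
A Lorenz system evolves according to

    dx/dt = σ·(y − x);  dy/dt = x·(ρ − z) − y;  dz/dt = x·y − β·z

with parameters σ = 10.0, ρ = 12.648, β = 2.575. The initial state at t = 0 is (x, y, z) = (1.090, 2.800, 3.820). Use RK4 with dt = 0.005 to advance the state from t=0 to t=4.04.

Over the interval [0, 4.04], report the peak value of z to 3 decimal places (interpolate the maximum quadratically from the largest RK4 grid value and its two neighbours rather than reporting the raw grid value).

t=0.000: state=(1.090, 2.800, 3.820)
step 1 (dt=0.005): k1=(17.100, 6.823, -6.785), k2=(16.843, 7.202, -6.602), k3=(16.859, 7.195, -6.604), k4=(16.617, 7.569, -6.421); state += dt/6·(k1+2k2+2k3+k4)
t=0.005: state=(1.174, 2.836, 3.787)
t=0.010: state=(1.256, 2.876, 3.756)
t=0.015: state=(1.336, 2.919, 3.726)
continuing one RK4 step at a time; state shown every 40 steps (Δt=0.2):
t=0.200: state=(4.446, 6.654, 4.424)
t=0.400: state=(9.145, 10.328, 13.442)
t=0.600: state=(5.811, 2.782, 16.311)
t=0.800: state=(2.157, 1.525, 10.693)
t=1.000: state=(2.193, 2.712, 7.033)
t=1.200: state=(4.204, 5.746, 6.310)
t=1.400: state=(7.726, 9.064, 11.499)
t=1.600: state=(6.747, 4.748, 15.671)
t=1.800: state=(3.470, 2.628, 11.797)
t=2.000: state=(3.221, 3.683, 8.537)
t=2.200: state=(5.044, 6.333, 8.359)
t=2.400: state=(7.306, 7.772, 12.557)
t=2.600: state=(6.001, 4.648, 14.249)
t=2.800: state=(3.991, 3.546, 11.347)
t=3.000: state=(4.173, 4.724, 9.275)
t=3.200: state=(5.814, 6.733, 10.148)
t=3.400: state=(6.754, 6.539, 13.139)
t=3.600: state=(5.345, 4.504, 12.996)
t=3.800: state=(4.374, 4.306, 10.867)
t=4.000: state=(4.952, 5.522, 10.011)
t=4.040: state=(5.193, 5.820, 10.126)
largest grid value and its neighbours: z(0.515)=17.49249, z(0.520)=17.50395, z(0.525)=17.50245
parabola through these three points peaks at t≈0.522 with z≈17.50490

max z = 17.505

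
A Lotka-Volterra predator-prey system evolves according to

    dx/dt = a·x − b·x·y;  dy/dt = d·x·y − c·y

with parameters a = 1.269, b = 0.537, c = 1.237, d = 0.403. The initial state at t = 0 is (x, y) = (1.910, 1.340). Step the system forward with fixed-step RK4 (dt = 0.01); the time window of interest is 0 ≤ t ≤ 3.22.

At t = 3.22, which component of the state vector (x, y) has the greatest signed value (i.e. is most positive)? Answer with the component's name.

t=0.000: state=(1.910, 1.340)
step 1 (dt=0.01): k1=(1.049, -0.626), k2=(1.055, -0.622), k3=(1.055, -0.622), k4=(1.062, -0.618); state += dt/6·(k1+2k2+2k3+k4)
t=0.010: state=(1.921, 1.334)
t=0.020: state=(1.931, 1.328)
t=0.030: state=(1.942, 1.322)
continuing one RK4 step at a time; state shown every 20 steps (Δt=0.2):
t=0.200: state=(2.145, 1.232)
t=0.400: state=(2.433, 1.156)
t=0.600: state=(2.777, 1.113)
t=0.800: state=(3.178, 1.104)
t=1.000: state=(3.633, 1.134)
t=1.200: state=(4.131, 1.211)
t=1.400: state=(4.644, 1.347)
t=1.600: state=(5.125, 1.560)
t=1.800: state=(5.499, 1.870)
t=2.000: state=(5.674, 2.295)
t=2.200: state=(5.559, 2.824)
t=2.400: state=(5.130, 3.399)
t=2.600: state=(4.460, 3.911)
t=2.800: state=(3.703, 4.243)
t=3.000: state=(3.004, 4.338)
t=3.200: state=(2.442, 4.215)
t=3.220: state=(2.394, 4.193)
compare at T: x=2.394, y=4.193

largest component: y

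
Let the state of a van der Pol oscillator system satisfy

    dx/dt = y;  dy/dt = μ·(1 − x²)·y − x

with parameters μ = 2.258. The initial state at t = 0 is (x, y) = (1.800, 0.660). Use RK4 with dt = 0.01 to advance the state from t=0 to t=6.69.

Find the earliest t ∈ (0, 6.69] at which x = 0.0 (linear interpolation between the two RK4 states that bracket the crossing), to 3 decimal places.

t=0.000: state=(1.800, 0.660)
step 1 (dt=0.01): k1=(0.660, -5.138), k2=(0.634, -5.029), k3=(0.635, -5.031), k4=(0.610, -4.922); state += dt/6·(k1+2k2+2k3+k4)
t=0.010: state=(1.806, 0.610)
t=0.020: state=(1.812, 0.562)
t=0.030: state=(1.818, 0.516)
continuing one RK4 step at a time; state shown every 25 steps (Δt=0.25):
t=0.250: state=(1.853, -0.080)
t=0.500: state=(1.803, -0.276)
t=0.750: state=(1.725, -0.343)
t=1.000: state=(1.634, -0.387)
t=1.250: state=(1.531, -0.435)
t=1.500: state=(1.415, -0.497)
t=1.750: state=(1.281, -0.586)
t=2.000: state=(1.118, -0.725)
t=2.250: state=(0.910, -0.964)
t=2.500: state=(0.618, -1.428)
t=2.750: state=(0.154, -2.402)
t=2.800: state=(0.027, -2.691)
next step: t=2.810: state=(-0.000, -2.752) — x has crossed 0.0
linear interpolation between t=2.800 (0.02693) and t=2.810 (-0.00028) → t≈2.810

t = 2.810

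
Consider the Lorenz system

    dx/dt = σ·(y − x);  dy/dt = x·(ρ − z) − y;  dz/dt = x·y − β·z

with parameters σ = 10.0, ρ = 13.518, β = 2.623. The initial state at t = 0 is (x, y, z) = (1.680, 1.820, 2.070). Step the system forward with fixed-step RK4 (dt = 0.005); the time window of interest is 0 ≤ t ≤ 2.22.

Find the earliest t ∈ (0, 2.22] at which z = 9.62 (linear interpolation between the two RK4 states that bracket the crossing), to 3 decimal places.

t = 0.333

t=0.000: state=(1.680, 1.820, 2.070)
step 1 (dt=0.005): k1=(1.400, 17.413, -2.372), k2=(1.800, 17.419, -2.277), k3=(1.790, 17.430, -2.276), k4=(2.182, 17.447, -2.179); state += dt/6·(k1+2k2+2k3+k4)
t=0.005: state=(1.689, 1.907, 2.059)
t=0.010: state=(1.702, 1.995, 2.048)
t=0.015: state=(1.718, 2.082, 2.039)
continuing one RK4 step at a time; state shown every 20 steps (Δt=0.1):
t=0.100: state=(2.463, 3.811, 2.094)
t=0.200: state=(4.388, 6.928, 3.231)
t=0.300: state=(7.489, 10.964, 7.294)
t=0.330: state=(8.521, 11.866, 9.393)
next step: t=0.335: state=(8.687, 11.976, 9.780) — z has crossed 9.62
linear interpolation between t=0.330 (9.39268) and t=0.335 (9.77986) → t≈0.333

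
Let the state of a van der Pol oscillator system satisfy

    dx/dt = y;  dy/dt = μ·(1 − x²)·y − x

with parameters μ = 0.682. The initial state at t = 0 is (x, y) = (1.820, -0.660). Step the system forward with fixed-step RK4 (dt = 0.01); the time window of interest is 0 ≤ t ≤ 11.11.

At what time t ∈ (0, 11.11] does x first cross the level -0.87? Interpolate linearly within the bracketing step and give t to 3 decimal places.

t = 1.826

t=0.000: state=(1.820, -0.660)
step 1 (dt=0.01): k1=(-0.660, -0.779), k2=(-0.664, -0.775), k3=(-0.664, -0.775), k4=(-0.668, -0.771); state += dt/6·(k1+2k2+2k3+k4)
t=0.010: state=(1.813, -0.668)
t=0.020: state=(1.807, -0.675)
t=0.030: state=(1.800, -0.683)
continuing one RK4 step at a time; state shown every 50 steps (Δt=0.5):
t=0.500: state=(1.401, -1.013)
t=1.000: state=(0.788, -1.474)
t=1.500: state=(-0.115, -2.161)
t=1.820: state=(-0.855, -2.371)
next step: t=1.830: state=(-0.879, -2.366) — x has crossed -0.87
linear interpolation between t=1.820 (-0.85533) and t=1.830 (-0.87902) → t≈1.826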